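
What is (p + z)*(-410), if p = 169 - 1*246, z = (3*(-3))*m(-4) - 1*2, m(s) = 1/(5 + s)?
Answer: 36080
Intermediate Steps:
z = -11 (z = (3*(-3))/(5 - 4) - 1*2 = -9/1 - 2 = -9*1 - 2 = -9 - 2 = -11)
p = -77 (p = 169 - 246 = -77)
(p + z)*(-410) = (-77 - 11)*(-410) = -88*(-410) = 36080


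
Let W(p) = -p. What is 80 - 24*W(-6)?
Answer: -64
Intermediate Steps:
80 - 24*W(-6) = 80 - (-24)*(-6) = 80 - 24*6 = 80 - 144 = -64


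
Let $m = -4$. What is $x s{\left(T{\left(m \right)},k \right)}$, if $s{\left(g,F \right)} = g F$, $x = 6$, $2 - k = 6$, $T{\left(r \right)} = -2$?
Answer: $48$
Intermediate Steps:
$k = -4$ ($k = 2 - 6 = -4$)
$s{\left(g,F \right)} = F g$
$x s{\left(T{\left(m \right)},k \right)} = 6 \left(\left(-4\right) \left(-2\right)\right) = 6 \cdot 8 = 48$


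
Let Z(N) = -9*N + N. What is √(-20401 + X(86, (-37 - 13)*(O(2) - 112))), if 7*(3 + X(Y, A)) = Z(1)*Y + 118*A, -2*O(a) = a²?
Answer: 2*√925897/7 ≈ 274.92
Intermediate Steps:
O(a) = -a²/2
Z(N) = -8*N
X(Y, A) = -3 - 8*Y/7 + 118*A/7 (X(Y, A) = -3 + ((-8*1)*Y + 118*A)/7 = -3 + (-8*Y + 118*A)/7 = -3 + (-8*Y/7 + 118*A/7) = -3 - 8*Y/7 + 118*A/7)
√(-20401 + X(86, (-37 - 13)*(O(2) - 112))) = √(-20401 + (-3 - 8/7*86 + 118*((-37 - 13)*(-½*2² - 112))/7)) = √(-20401 + (-3 - 688/7 + 118*(-50*(-½*4 - 112))/7)) = √(-20401 + (-3 - 688/7 + 118*(-50*(-2 - 112))/7)) = √(-20401 + (-3 - 688/7 + 118*(-50*(-114))/7)) = √(-20401 + (-3 - 688/7 + (118/7)*5700)) = √(-20401 + (-3 - 688/7 + 672600/7)) = √(-20401 + 671891/7) = √(529084/7) = 2*√925897/7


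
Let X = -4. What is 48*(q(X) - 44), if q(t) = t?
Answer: -2304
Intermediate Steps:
48*(q(X) - 44) = 48*(-4 - 44) = 48*(-48) = -2304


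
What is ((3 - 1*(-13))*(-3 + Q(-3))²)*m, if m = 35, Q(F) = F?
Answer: 20160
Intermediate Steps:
((3 - 1*(-13))*(-3 + Q(-3))²)*m = ((3 - 1*(-13))*(-3 - 3)²)*35 = ((3 + 13)*(-6)²)*35 = (16*36)*35 = 576*35 = 20160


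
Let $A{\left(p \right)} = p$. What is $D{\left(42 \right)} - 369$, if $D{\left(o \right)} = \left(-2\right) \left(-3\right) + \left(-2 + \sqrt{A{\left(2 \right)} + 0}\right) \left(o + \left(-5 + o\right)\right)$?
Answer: $-521 + 79 \sqrt{2} \approx -409.28$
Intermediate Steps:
$D{\left(o \right)} = 6 + \left(-5 + 2 o\right) \left(-2 + \sqrt{2}\right)$ ($D{\left(o \right)} = \left(-2\right) \left(-3\right) + \left(-2 + \sqrt{2 + 0}\right) \left(o + \left(-5 + o\right)\right) = 6 + \left(-2 + \sqrt{2}\right) \left(-5 + 2 o\right) = 6 + \left(-5 + 2 o\right) \left(-2 + \sqrt{2}\right)$)
$D{\left(42 \right)} - 369 = \left(16 - 5 \sqrt{2} - 168 + 2 \cdot 42 \sqrt{2}\right) - 369 = \left(16 - 5 \sqrt{2} - 168 + 84 \sqrt{2}\right) - 369 = \left(-152 + 79 \sqrt{2}\right) - 369 = -521 + 79 \sqrt{2}$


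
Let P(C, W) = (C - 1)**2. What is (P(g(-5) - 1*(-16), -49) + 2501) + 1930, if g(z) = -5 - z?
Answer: 4656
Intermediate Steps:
P(C, W) = (-1 + C)**2
(P(g(-5) - 1*(-16), -49) + 2501) + 1930 = ((-1 + ((-5 - 1*(-5)) - 1*(-16)))**2 + 2501) + 1930 = ((-1 + ((-5 + 5) + 16))**2 + 2501) + 1930 = ((-1 + (0 + 16))**2 + 2501) + 1930 = ((-1 + 16)**2 + 2501) + 1930 = (15**2 + 2501) + 1930 = (225 + 2501) + 1930 = 2726 + 1930 = 4656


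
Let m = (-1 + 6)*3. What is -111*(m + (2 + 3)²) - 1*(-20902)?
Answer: 16462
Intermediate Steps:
m = 15 (m = 5*3 = 15)
-111*(m + (2 + 3)²) - 1*(-20902) = -111*(15 + (2 + 3)²) - 1*(-20902) = -111*(15 + 5²) + 20902 = -111*(15 + 25) + 20902 = -111*40 + 20902 = -4440 + 20902 = 16462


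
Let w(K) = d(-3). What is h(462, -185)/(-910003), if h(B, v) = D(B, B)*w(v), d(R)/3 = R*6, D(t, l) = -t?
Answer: -24948/910003 ≈ -0.027415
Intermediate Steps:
d(R) = 18*R (d(R) = 3*(R*6) = 3*(6*R) = 18*R)
w(K) = -54 (w(K) = 18*(-3) = -54)
h(B, v) = 54*B (h(B, v) = -B*(-54) = 54*B)
h(462, -185)/(-910003) = (54*462)/(-910003) = 24948*(-1/910003) = -24948/910003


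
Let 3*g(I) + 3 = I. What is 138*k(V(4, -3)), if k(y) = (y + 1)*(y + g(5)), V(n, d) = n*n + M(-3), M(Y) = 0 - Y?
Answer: 54280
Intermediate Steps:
g(I) = -1 + I/3
M(Y) = -Y
V(n, d) = 3 + n² (V(n, d) = n*n - 1*(-3) = n² + 3 = 3 + n²)
k(y) = (1 + y)*(⅔ + y) (k(y) = (y + 1)*(y + (-1 + (⅓)*5)) = (1 + y)*(y + (-1 + 5/3)) = (1 + y)*(y + ⅔) = (1 + y)*(⅔ + y))
138*k(V(4, -3)) = 138*(⅔ + (3 + 4²)² + 5*(3 + 4²)/3) = 138*(⅔ + (3 + 16)² + 5*(3 + 16)/3) = 138*(⅔ + 19² + (5/3)*19) = 138*(⅔ + 361 + 95/3) = 138*(1180/3) = 54280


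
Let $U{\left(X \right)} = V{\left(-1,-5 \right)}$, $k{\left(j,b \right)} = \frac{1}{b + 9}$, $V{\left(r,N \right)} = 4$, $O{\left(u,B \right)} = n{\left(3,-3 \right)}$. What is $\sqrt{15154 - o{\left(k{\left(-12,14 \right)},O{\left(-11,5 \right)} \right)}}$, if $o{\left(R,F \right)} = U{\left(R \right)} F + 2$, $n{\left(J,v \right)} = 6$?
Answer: $2 \sqrt{3782} \approx 123.0$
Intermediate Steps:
$O{\left(u,B \right)} = 6$
$k{\left(j,b \right)} = \frac{1}{9 + b}$
$U{\left(X \right)} = 4$
$o{\left(R,F \right)} = 2 + 4 F$ ($o{\left(R,F \right)} = 4 F + 2 = 2 + 4 F$)
$\sqrt{15154 - o{\left(k{\left(-12,14 \right)},O{\left(-11,5 \right)} \right)}} = \sqrt{15154 - \left(2 + 4 \cdot 6\right)} = \sqrt{15154 - \left(2 + 24\right)} = \sqrt{15154 - 26} = \sqrt{15128} = 2 \sqrt{3782}$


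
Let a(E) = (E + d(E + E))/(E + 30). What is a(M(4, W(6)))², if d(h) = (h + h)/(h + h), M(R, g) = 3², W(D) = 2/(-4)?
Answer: 100/1521 ≈ 0.065746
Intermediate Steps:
W(D) = -½ (W(D) = 2*(-¼) = -½)
M(R, g) = 9
d(h) = 1 (d(h) = (2*h)/((2*h)) = (2*h)*(1/(2*h)) = 1)
a(E) = (1 + E)/(30 + E) (a(E) = (E + 1)/(E + 30) = (1 + E)/(30 + E))
a(M(4, W(6)))² = ((1 + 9)/(30 + 9))² = (10/39)² = 100/1521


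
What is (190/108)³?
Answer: 857375/157464 ≈ 5.4449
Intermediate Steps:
(190/108)³ = (190*(1/108))³ = (95/54)³ = 857375/157464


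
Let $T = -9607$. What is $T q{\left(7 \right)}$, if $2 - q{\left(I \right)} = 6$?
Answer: $38428$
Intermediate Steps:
$q{\left(I \right)} = -4$ ($q{\left(I \right)} = 2 - 6 = -4$)
$T q{\left(7 \right)} = \left(-9607\right) \left(-4\right) = 38428$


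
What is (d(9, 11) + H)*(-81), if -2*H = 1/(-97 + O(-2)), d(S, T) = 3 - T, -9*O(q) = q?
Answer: 1128087/1742 ≈ 647.58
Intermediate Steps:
O(q) = -q/9
H = 9/1742 (H = -1/(2*(-97 - ⅑*(-2))) = -1/(2*(-97 + 2/9)) = -1/(2*(-871/9)) = -½*(-9/871) = 9/1742 ≈ 0.0051665)
(d(9, 11) + H)*(-81) = ((3 - 1*11) + 9/1742)*(-81) = ((3 - 11) + 9/1742)*(-81) = (-8 + 9/1742)*(-81) = -13927/1742*(-81) = 1128087/1742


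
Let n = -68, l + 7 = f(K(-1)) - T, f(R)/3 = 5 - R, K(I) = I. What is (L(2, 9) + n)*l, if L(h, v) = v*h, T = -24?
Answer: -1750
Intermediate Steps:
L(h, v) = h*v
f(R) = 15 - 3*R (f(R) = 3*(5 - R) = 15 - 3*R)
l = 35 (l = -7 + ((15 - 3*(-1)) - 1*(-24)) = -7 + ((15 + 3) + 24) = -7 + (18 + 24) = -7 + 42 = 35)
(L(2, 9) + n)*l = (2*9 - 68)*35 = (18 - 68)*35 = -50*35 = -1750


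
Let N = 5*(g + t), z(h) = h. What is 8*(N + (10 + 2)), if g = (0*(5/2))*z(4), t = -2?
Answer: 16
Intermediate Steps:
g = 0 (g = (0*(5/2))*4 = 0*4 = 0)
N = -10 (N = 5*(0 - 2) = 5*(-2) = -10)
8*(N + (10 + 2)) = 8*(-10 + (10 + 2)) = 8*(-10 + 12) = 8*2 = 16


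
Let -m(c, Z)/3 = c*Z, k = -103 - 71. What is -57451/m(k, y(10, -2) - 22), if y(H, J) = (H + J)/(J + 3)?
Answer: 57451/7308 ≈ 7.8614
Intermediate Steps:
y(H, J) = (H + J)/(3 + J)
k = -174
m(c, Z) = -3*Z*c (m(c, Z) = -3*c*Z = -3*Z*c)
-57451/m(k, y(10, -2) - 22) = -57451*1/(522*((10 - 2)/(3 - 2) - 22)) = -57451*1/(522*(8/1 - 22)) = -57451*1/(522*(1*8 - 22)) = -57451*1/(522*(8 - 22)) = -57451/((-3*(-14)*(-174))) = -57451/(-7308) = -57451*(-1/7308) = 57451/7308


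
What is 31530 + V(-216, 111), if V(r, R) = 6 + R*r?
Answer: 7560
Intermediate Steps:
31530 + V(-216, 111) = 31530 + (6 + 111*(-216)) = 31530 + (6 - 23976) = 31530 - 23970 = 7560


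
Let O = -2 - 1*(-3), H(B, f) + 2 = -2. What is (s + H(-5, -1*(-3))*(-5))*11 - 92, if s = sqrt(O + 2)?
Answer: 128 + 11*sqrt(3) ≈ 147.05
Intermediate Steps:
H(B, f) = -4 (H(B, f) = -2 - 2 = -4)
O = 1 (O = -2 + 3 = 1)
s = sqrt(3) (s = sqrt(1 + 2) = sqrt(3) ≈ 1.7320)
(s + H(-5, -1*(-3))*(-5))*11 - 92 = (sqrt(3) - 4*(-5))*11 - 92 = (sqrt(3) + 20)*11 - 92 = (20 + sqrt(3))*11 - 92 = (220 + 11*sqrt(3)) - 92 = 128 + 11*sqrt(3)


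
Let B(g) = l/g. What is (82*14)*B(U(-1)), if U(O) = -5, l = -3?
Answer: 3444/5 ≈ 688.80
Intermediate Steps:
B(g) = -3/g
(82*14)*B(U(-1)) = (82*14)*(-3/(-5)) = 1148*(-3*(-⅕)) = 1148*(⅗) = 3444/5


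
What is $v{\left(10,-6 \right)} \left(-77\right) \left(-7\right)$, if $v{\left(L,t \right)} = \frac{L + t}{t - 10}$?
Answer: $- \frac{539}{4} \approx -134.75$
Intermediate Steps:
$v{\left(L,t \right)} = \frac{L + t}{-10 + t}$
$v{\left(10,-6 \right)} \left(-77\right) \left(-7\right) = \frac{10 - 6}{-10 - 6} \left(-77\right) \left(-7\right) = \frac{1}{-16} \cdot 4 \left(-77\right) \left(-7\right) = \left(- \frac{1}{16}\right) 4 \left(-77\right) \left(-7\right) = \left(- \frac{1}{4}\right) \left(-77\right) \left(-7\right) = \frac{77}{4} \left(-7\right) = - \frac{539}{4}$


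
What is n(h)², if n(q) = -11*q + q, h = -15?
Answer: 22500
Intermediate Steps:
n(q) = -10*q
n(h)² = (-10*(-15))² = 150² = 22500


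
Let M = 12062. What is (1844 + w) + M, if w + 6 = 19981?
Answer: 33881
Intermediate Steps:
w = 19975 (w = -6 + 19981 = 19975)
(1844 + w) + M = (1844 + 19975) + 12062 = 21819 + 12062 = 33881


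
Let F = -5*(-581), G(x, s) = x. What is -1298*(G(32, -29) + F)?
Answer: -3812226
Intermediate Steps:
F = 2905
-1298*(G(32, -29) + F) = -1298*(32 + 2905) = -1298*2937 = -3812226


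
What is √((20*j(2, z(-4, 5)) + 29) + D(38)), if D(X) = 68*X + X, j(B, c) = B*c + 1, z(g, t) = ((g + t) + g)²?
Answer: √3031 ≈ 55.055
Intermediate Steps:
z(g, t) = (t + 2*g)²
j(B, c) = 1 + B*c
D(X) = 69*X
√((20*j(2, z(-4, 5)) + 29) + D(38)) = √((20*(1 + 2*(5 + 2*(-4))²) + 29) + 69*38) = √((20*(1 + 2*(5 - 8)²) + 29) + 2622) = √((20*(1 + 2*(-3)²) + 29) + 2622) = √((20*(1 + 2*9) + 29) + 2622) = √((20*(1 + 18) + 29) + 2622) = √((20*19 + 29) + 2622) = √((380 + 29) + 2622) = √(409 + 2622) = √3031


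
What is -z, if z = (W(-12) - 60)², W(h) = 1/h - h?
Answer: -332929/144 ≈ -2312.0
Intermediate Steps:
z = 332929/144 (z = ((1/(-12) - 1*(-12)) - 60)² = ((-1/12 + 12) - 60)² = (143/12 - 60)² = (-577/12)² = 332929/144 ≈ 2312.0)
-z = -1*332929/144 = -332929/144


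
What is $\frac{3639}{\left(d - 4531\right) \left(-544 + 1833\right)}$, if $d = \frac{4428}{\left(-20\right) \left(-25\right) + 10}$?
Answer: $- \frac{309315}{495487733} \approx -0.00062426$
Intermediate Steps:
$d = \frac{738}{85}$ ($d = \frac{4428}{500 + 10} = \frac{4428}{510} = 4428 \cdot \frac{1}{510} = \frac{738}{85} \approx 8.6824$)
$\frac{3639}{\left(d - 4531\right) \left(-544 + 1833\right)} = \frac{3639}{\left(\frac{738}{85} - 4531\right) \left(-544 + 1833\right)} = \frac{3639}{\left(- \frac{384397}{85}\right) 1289} = \frac{3639}{- \frac{495487733}{85}} = 3639 \left(- \frac{85}{495487733}\right) = - \frac{309315}{495487733}$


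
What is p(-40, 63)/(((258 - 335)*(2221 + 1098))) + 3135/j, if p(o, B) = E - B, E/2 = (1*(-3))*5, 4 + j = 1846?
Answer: 267120437/156915682 ≈ 1.7023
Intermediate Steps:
j = 1842 (j = -4 + 1846 = 1842)
E = -30 (E = 2*((1*(-3))*5) = 2*(-3*5) = 2*(-15) = -30)
p(o, B) = -30 - B
p(-40, 63)/(((258 - 335)*(2221 + 1098))) + 3135/j = (-30 - 1*63)/(((258 - 335)*(2221 + 1098))) + 3135/1842 = (-30 - 63)/((-77*3319)) + 3135*(1/1842) = -93/(-255563) + 1045/614 = -93*(-1/255563) + 1045/614 = 93/255563 + 1045/614 = 267120437/156915682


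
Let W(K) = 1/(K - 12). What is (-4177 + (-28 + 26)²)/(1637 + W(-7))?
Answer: -79287/31102 ≈ -2.5493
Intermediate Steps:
W(K) = 1/(-12 + K)
(-4177 + (-28 + 26)²)/(1637 + W(-7)) = (-4177 + (-28 + 26)²)/(1637 + 1/(-12 - 7)) = (-4177 + (-2)²)/(1637 + 1/(-19)) = (-4177 + 4)/(1637 - 1/19) = -4173/31102/19 = -4173*19/31102 = -79287/31102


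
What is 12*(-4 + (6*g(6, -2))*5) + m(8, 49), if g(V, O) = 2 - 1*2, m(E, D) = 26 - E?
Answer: -30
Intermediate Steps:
g(V, O) = 0 (g(V, O) = 2 - 2 = 0)
12*(-4 + (6*g(6, -2))*5) + m(8, 49) = 12*(-4 + (6*0)*5) + (26 - 1*8) = 12*(-4 + 0*5) + (26 - 8) = 12*(-4 + 0) + 18 = 12*(-4) + 18 = -48 + 18 = -30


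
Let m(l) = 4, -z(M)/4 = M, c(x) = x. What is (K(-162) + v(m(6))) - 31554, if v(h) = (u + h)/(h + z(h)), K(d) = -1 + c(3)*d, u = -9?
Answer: -384487/12 ≈ -32041.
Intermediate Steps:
z(M) = -4*M
K(d) = -1 + 3*d
v(h) = -(-9 + h)/(3*h) (v(h) = (-9 + h)/(h - 4*h) = (-9 + h)/((-3*h)) = (-9 + h)*(-1/(3*h)) = -(-9 + h)/(3*h))
(K(-162) + v(m(6))) - 31554 = ((-1 + 3*(-162)) + (1/3)*(9 - 1*4)/4) - 31554 = ((-1 - 486) + (1/3)*(1/4)*(9 - 4)) - 31554 = (-487 + (1/3)*(1/4)*5) - 31554 = (-487 + 5/12) - 31554 = -5839/12 - 31554 = -384487/12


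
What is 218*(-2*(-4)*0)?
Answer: 0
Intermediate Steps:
218*(-2*(-4)*0) = 218*(8*0) = 218*0 = 0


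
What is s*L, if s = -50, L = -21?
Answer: 1050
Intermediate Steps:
s*L = -50*(-21) = 1050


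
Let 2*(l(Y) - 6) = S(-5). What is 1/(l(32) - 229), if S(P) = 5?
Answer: -2/441 ≈ -0.0045351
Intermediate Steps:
l(Y) = 17/2 (l(Y) = 6 + (½)*5 = 6 + 5/2 = 17/2)
1/(l(32) - 229) = 1/(17/2 - 229) = 1/(-441/2) = -2/441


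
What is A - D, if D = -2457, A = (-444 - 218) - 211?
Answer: 1584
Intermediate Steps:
A = -873 (A = -662 - 211 = -873)
A - D = -873 - 1*(-2457) = -873 + 2457 = 1584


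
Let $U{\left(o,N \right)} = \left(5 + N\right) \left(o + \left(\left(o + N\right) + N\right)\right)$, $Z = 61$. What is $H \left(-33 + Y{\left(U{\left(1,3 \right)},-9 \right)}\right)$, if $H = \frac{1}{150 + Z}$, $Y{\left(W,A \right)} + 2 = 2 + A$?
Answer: $- \frac{42}{211} \approx -0.19905$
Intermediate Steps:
$U{\left(o,N \right)} = \left(5 + N\right) \left(2 N + 2 o\right)$ ($U{\left(o,N \right)} = \left(5 + N\right) \left(o + \left(\left(N + o\right) + N\right)\right) = \left(5 + N\right) \left(o + \left(o + 2 N\right)\right) = \left(5 + N\right) \left(2 N + 2 o\right)$)
$Y{\left(W,A \right)} = A$ ($Y{\left(W,A \right)} = -2 + \left(2 + A\right) = A$)
$H = \frac{1}{211}$ ($H = \frac{1}{150 + 61} = \frac{1}{211} \approx 0.0047393$)
$H \left(-33 + Y{\left(U{\left(1,3 \right)},-9 \right)}\right) = \frac{-33 - 9}{211} = \frac{1}{211} \left(-42\right) = - \frac{42}{211}$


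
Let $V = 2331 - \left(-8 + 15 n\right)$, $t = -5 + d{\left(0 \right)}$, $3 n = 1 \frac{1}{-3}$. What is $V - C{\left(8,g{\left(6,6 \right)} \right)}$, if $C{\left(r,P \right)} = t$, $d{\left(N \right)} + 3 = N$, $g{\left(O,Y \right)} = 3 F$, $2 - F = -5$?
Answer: $\frac{7046}{3} \approx 2348.7$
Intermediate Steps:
$F = 7$ ($F = 2 - -5 = 2 + 5 = 7$)
$g{\left(O,Y \right)} = 21$ ($g{\left(O,Y \right)} = 3 \cdot 7 = 21$)
$d{\left(N \right)} = -3 + N$
$n = - \frac{1}{9}$ ($n = \frac{1 \frac{1}{-3}}{3} = \frac{1 \left(- \frac{1}{3}\right)}{3} = \frac{1}{3} \left(- \frac{1}{3}\right) = - \frac{1}{9} \approx -0.11111$)
$t = -8$ ($t = -5 + \left(-3 + 0\right) = -5 - 3 = -8$)
$C{\left(r,P \right)} = -8$
$V = \frac{7022}{3}$ ($V = 2331 - \left(-8 + 15 \left(- \frac{1}{9}\right)\right) = 2331 - \left(-8 - \frac{5}{3}\right) = 2331 - - \frac{29}{3} = 2331 + \frac{29}{3} = \frac{7022}{3} \approx 2340.7$)
$V - C{\left(8,g{\left(6,6 \right)} \right)} = \frac{7022}{3} - -8 = \frac{7022}{3} + 8 = \frac{7046}{3}$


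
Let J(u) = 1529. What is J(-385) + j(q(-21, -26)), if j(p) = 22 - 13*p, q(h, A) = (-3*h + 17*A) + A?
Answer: 6816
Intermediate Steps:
q(h, A) = -3*h + 18*A
J(-385) + j(q(-21, -26)) = 1529 + (22 - 13*(-3*(-21) + 18*(-26))) = 1529 + (22 - 13*(63 - 468)) = 1529 + (22 - 13*(-405)) = 1529 + (22 + 5265) = 1529 + 5287 = 6816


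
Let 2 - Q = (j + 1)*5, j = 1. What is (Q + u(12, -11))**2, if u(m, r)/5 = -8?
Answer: 2304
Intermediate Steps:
u(m, r) = -40 (u(m, r) = 5*(-8) = -40)
Q = -8 (Q = 2 - (1 + 1)*5 = 2 - 2*5 = 2 - 1*10 = 2 - 10 = -8)
(Q + u(12, -11))**2 = (-8 - 40)**2 = (-48)**2 = 2304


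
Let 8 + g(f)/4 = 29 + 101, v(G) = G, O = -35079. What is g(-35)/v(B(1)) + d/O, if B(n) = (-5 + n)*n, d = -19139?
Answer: -4260499/35079 ≈ -121.45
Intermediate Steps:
B(n) = n*(-5 + n)
g(f) = 488 (g(f) = -32 + 4*(29 + 101) = -32 + 4*130 = -32 + 520 = 488)
g(-35)/v(B(1)) + d/O = 488/((1*(-5 + 1))) - 19139/(-35079) = 488/((1*(-4))) - 19139*(-1/35079) = 488/(-4) + 19139/35079 = 488*(-¼) + 19139/35079 = -122 + 19139/35079 = -4260499/35079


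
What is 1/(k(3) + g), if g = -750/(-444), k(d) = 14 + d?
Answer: 74/1383 ≈ 0.053507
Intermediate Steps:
g = 125/74 (g = -750*(-1/444) = 125/74 ≈ 1.6892)
1/(k(3) + g) = 1/((14 + 3) + 125/74) = 1/(17 + 125/74) = 1/(1383/74) = 74/1383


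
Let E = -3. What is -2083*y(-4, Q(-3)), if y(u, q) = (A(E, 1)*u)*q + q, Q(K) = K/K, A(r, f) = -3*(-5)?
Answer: 122897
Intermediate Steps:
A(r, f) = 15
Q(K) = 1
y(u, q) = q + 15*q*u (y(u, q) = (15*u)*q + q = 15*q*u + q = q + 15*q*u)
-2083*y(-4, Q(-3)) = -2083*(1 + 15*(-4)) = -2083*(1 - 60) = -2083*(-59) = 122897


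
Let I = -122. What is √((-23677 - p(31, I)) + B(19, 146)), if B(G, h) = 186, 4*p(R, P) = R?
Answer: I*√93995/2 ≈ 153.29*I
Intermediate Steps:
p(R, P) = R/4
√((-23677 - p(31, I)) + B(19, 146)) = √((-23677 - 31/4) + 186) = √(-94739/4 + 186) = √(-93995/4) = I*√93995/2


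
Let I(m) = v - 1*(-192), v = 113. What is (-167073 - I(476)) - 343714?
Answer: -511092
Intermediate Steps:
I(m) = 305 (I(m) = 113 - 1*(-192) = 113 + 192 = 305)
(-167073 - I(476)) - 343714 = (-167073 - 1*305) - 343714 = (-167073 - 305) - 343714 = -167378 - 343714 = -511092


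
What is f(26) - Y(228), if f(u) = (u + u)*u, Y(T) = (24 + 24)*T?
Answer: -9592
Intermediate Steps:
Y(T) = 48*T
f(u) = 2*u² (f(u) = (2*u)*u = 2*u²)
f(26) - Y(228) = 2*26² - 48*228 = 2*676 - 1*10944 = 1352 - 10944 = -9592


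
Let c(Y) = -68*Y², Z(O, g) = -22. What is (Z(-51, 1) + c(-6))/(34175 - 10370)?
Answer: -494/4761 ≈ -0.10376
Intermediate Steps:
(Z(-51, 1) + c(-6))/(34175 - 10370) = (-22 - 68*(-6)²)/(34175 - 10370) = (-22 - 68*36)/23805 = (-22 - 2448)*(1/23805) = -2470*1/23805 = -494/4761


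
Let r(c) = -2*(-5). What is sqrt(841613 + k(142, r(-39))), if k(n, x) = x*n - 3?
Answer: 3*sqrt(93670) ≈ 918.17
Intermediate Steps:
r(c) = 10
k(n, x) = -3 + n*x (k(n, x) = n*x - 3 = -3 + n*x)
sqrt(841613 + k(142, r(-39))) = sqrt(841613 + (-3 + 142*10)) = sqrt(841613 + (-3 + 1420)) = sqrt(841613 + 1417) = sqrt(843030) = 3*sqrt(93670)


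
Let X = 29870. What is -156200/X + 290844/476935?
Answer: -6580973672/1424604845 ≈ -4.6195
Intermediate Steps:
-156200/X + 290844/476935 = -156200/29870 + 290844/476935 = -156200*1/29870 + 290844*(1/476935) = -15620/2987 + 290844/476935 = -6580973672/1424604845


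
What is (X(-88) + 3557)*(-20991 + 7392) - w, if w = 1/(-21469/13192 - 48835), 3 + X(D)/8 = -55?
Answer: -27098372044837631/644252789 ≈ -4.2062e+7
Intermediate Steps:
X(D) = -464 (X(D) = -24 + 8*(-55) = -24 - 440 = -464)
w = -13192/644252789 (w = 1/(-21469*1/13192 - 48835) = 1/(-21469/13192 - 48835) = 1/(-644252789/13192) = -13192/644252789 ≈ -2.0476e-5)
(X(-88) + 3557)*(-20991 + 7392) - w = (-464 + 3557)*(-20991 + 7392) - 1*(-13192/644252789) = 3093*(-13599) + 13192/644252789 = -42061707 + 13192/644252789 = -27098372044837631/644252789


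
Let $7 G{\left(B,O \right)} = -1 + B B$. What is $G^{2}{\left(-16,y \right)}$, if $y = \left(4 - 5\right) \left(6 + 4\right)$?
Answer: $\frac{65025}{49} \approx 1327.0$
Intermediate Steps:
$y = -10$ ($y = \left(-1\right) 10 = -10$)
$G{\left(B,O \right)} = - \frac{1}{7} + \frac{B^{2}}{7}$ ($G{\left(B,O \right)} = \frac{-1 + B B}{7} = \frac{-1 + B^{2}}{7} = - \frac{1}{7} + \frac{B^{2}}{7}$)
$G^{2}{\left(-16,y \right)} = \left(- \frac{1}{7} + \frac{\left(-16\right)^{2}}{7}\right)^{2} = \left(- \frac{1}{7} + \frac{1}{7} \cdot 256\right)^{2} = \left(- \frac{1}{7} + \frac{256}{7}\right)^{2} = \left(\frac{255}{7}\right)^{2} = \frac{65025}{49}$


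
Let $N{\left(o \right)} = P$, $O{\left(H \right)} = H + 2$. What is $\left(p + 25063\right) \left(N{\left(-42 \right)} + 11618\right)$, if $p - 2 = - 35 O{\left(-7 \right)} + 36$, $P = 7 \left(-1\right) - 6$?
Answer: $293327980$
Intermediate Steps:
$P = -13$ ($P = -7 - 6 = -13$)
$O{\left(H \right)} = 2 + H$
$N{\left(o \right)} = -13$
$p = 213$ ($p = 2 - \left(-36 + 35 \left(2 - 7\right)\right) = 2 + \left(\left(-35\right) \left(-5\right) + 36\right) = 2 + \left(175 + 36\right) = 2 + 211 = 213$)
$\left(p + 25063\right) \left(N{\left(-42 \right)} + 11618\right) = \left(213 + 25063\right) \left(-13 + 11618\right) = 25276 \cdot 11605 = 293327980$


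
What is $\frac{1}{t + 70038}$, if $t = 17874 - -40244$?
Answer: $\frac{1}{128156} \approx 7.803 \cdot 10^{-6}$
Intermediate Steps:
$t = 58118$ ($t = 17874 + 40244 = 58118$)
$\frac{1}{t + 70038} = \frac{1}{58118 + 70038} = \frac{1}{128156}$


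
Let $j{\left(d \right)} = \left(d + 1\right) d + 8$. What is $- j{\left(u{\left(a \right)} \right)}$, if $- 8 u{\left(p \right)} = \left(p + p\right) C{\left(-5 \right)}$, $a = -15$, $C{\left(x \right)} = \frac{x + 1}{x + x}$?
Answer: $- \frac{47}{4} \approx -11.75$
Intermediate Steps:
$C{\left(x \right)} = \frac{1 + x}{2 x}$
$u{\left(p \right)} = - \frac{p}{10}$ ($u{\left(p \right)} = - \frac{\left(p + p\right) \frac{1 - 5}{2 \left(-5\right)}}{8} = - \frac{2 p \frac{1}{2} \left(- \frac{1}{5}\right) \left(-4\right)}{8} = - \frac{2 p \frac{2}{5}}{8} = - \frac{\frac{4}{5} p}{8} = - \frac{p}{10}$)
$j{\left(d \right)} = 8 + d \left(1 + d\right)$ ($j{\left(d \right)} = \left(1 + d\right) d + 8 = d \left(1 + d\right) + 8 = 8 + d \left(1 + d\right)$)
$- j{\left(u{\left(a \right)} \right)} = - (8 - - \frac{3}{2} + \left(\left(- \frac{1}{10}\right) \left(-15\right)\right)^{2}) = - (8 + \frac{3}{2} + \left(\frac{3}{2}\right)^{2}) = - (8 + \frac{3}{2} + \frac{9}{4}) = \left(-1\right) \frac{47}{4} = - \frac{47}{4}$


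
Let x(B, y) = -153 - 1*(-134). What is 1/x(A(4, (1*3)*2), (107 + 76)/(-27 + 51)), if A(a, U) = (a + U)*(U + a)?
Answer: -1/19 ≈ -0.052632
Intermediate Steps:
A(a, U) = (U + a)² (A(a, U) = (U + a)*(U + a) = (U + a)²)
x(B, y) = -19 (x(B, y) = -153 + 134 = -19)
1/x(A(4, (1*3)*2), (107 + 76)/(-27 + 51)) = 1/(-19) = -1/19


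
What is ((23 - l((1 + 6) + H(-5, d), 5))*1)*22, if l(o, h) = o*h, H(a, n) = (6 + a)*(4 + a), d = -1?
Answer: -154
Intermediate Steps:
H(a, n) = (4 + a)*(6 + a)
l(o, h) = h*o
((23 - l((1 + 6) + H(-5, d), 5))*1)*22 = ((23 - 5*((1 + 6) + (24 + (-5)² + 10*(-5))))*1)*22 = ((23 - 5*(7 + (24 + 25 - 50)))*1)*22 = ((23 - 5*(7 - 1))*1)*22 = ((23 - 5*6)*1)*22 = ((23 - 1*30)*1)*22 = ((23 - 30)*1)*22 = -7*1*22 = -7*22 = -154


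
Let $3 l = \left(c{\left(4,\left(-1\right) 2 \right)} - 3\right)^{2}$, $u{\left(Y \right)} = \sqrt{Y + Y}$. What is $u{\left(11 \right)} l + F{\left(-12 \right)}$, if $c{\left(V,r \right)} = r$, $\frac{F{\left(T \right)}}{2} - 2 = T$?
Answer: $-20 + \frac{25 \sqrt{22}}{3} \approx 19.087$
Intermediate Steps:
$F{\left(T \right)} = 4 + 2 T$
$u{\left(Y \right)} = \sqrt{2} \sqrt{Y}$ ($u{\left(Y \right)} = \sqrt{2 Y} = \sqrt{2} \sqrt{Y}$)
$l = \frac{25}{3}$ ($l = \frac{\left(\left(-1\right) 2 - 3\right)^{2}}{3} = \frac{\left(-2 - 3\right)^{2}}{3} = \frac{\left(-5\right)^{2}}{3} = \frac{1}{3} \cdot 25 = \frac{25}{3} \approx 8.3333$)
$u{\left(11 \right)} l + F{\left(-12 \right)} = \sqrt{2} \sqrt{11} \cdot \frac{25}{3} + \left(4 + 2 \left(-12\right)\right) = \sqrt{22} \cdot \frac{25}{3} + \left(4 - 24\right) = \frac{25 \sqrt{22}}{3} - 20 = -20 + \frac{25 \sqrt{22}}{3}$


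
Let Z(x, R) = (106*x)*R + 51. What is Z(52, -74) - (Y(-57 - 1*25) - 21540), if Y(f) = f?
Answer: -386215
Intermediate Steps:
Z(x, R) = 51 + 106*R*x (Z(x, R) = 106*R*x + 51 = 51 + 106*R*x)
Z(52, -74) - (Y(-57 - 1*25) - 21540) = (51 + 106*(-74)*52) - ((-57 - 1*25) - 21540) = (51 - 407888) - ((-57 - 25) - 21540) = -407837 - (-82 - 21540) = -407837 - 1*(-21622) = -407837 + 21622 = -386215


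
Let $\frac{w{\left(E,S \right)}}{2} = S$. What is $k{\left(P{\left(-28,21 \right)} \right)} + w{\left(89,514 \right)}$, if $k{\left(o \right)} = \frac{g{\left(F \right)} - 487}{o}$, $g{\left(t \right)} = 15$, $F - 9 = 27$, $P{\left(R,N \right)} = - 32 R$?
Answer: $\frac{115077}{112} \approx 1027.5$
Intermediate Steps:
$F = 36$ ($F = 9 + 27 = 36$)
$k{\left(o \right)} = - \frac{472}{o}$ ($k{\left(o \right)} = \frac{15 - 487}{o} = - \frac{472}{o}$)
$w{\left(E,S \right)} = 2 S$
$k{\left(P{\left(-28,21 \right)} \right)} + w{\left(89,514 \right)} = - \frac{472}{\left(-32\right) \left(-28\right)} + 2 \cdot 514 = - \frac{472}{896} + 1028 = \left(-472\right) \frac{1}{896} + 1028 = - \frac{59}{112} + 1028 = \frac{115077}{112}$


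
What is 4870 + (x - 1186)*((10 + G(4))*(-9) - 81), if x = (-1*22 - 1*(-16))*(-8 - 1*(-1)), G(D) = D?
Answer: 241678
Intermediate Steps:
x = 42 (x = (-22 + 16)*(-8 + 1) = -6*(-7) = 42)
4870 + (x - 1186)*((10 + G(4))*(-9) - 81) = 4870 + (42 - 1186)*((10 + 4)*(-9) - 81) = 4870 - 1144*(14*(-9) - 81) = 4870 - 1144*(-126 - 81) = 4870 - 1144*(-207) = 4870 + 236808 = 241678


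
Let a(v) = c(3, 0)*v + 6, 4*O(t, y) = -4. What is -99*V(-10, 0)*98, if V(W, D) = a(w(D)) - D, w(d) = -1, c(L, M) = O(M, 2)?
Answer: -67914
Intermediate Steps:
O(t, y) = -1 (O(t, y) = (¼)*(-4) = -1)
c(L, M) = -1
a(v) = 6 - v (a(v) = -v + 6 = 6 - v)
V(W, D) = 7 - D (V(W, D) = (6 - 1*(-1)) - D = (6 + 1) - D = 7 - D)
-99*V(-10, 0)*98 = -99*(7 - 1*0)*98 = -99*(7 + 0)*98 = -99*7*98 = -693*98 = -67914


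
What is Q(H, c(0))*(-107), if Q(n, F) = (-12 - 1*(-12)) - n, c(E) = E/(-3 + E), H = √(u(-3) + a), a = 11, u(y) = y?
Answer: 214*√2 ≈ 302.64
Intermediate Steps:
H = 2*√2 (H = √(-3 + 11) = √8 = 2*√2 ≈ 2.8284)
c(E) = E/(-3 + E)
Q(n, F) = -n (Q(n, F) = (-12 + 12) - n = 0 - n = -n)
Q(H, c(0))*(-107) = -2*√2*(-107) = 214*√2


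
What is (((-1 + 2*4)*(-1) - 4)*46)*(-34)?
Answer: 17204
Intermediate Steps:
(((-1 + 2*4)*(-1) - 4)*46)*(-34) = (((-1 + 8)*(-1) - 4)*46)*(-34) = ((7*(-1) - 4)*46)*(-34) = ((-7 - 4)*46)*(-34) = -11*46*(-34) = -506*(-34) = 17204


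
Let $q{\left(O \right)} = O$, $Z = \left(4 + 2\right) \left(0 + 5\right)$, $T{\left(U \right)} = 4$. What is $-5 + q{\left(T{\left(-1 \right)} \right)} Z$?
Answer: $115$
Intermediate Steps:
$Z = 30$ ($Z = 6 \cdot 5 = 30$)
$-5 + q{\left(T{\left(-1 \right)} \right)} Z = -5 + 4 \cdot 30 = -5 + 120 = 115$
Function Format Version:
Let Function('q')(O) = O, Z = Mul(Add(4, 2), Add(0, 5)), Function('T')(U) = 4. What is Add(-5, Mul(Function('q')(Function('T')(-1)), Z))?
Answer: 115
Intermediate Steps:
Z = 30 (Z = Mul(6, 5) = 30)
Add(-5, Mul(Function('q')(Function('T')(-1)), Z)) = Add(-5, Mul(4, 30)) = Add(-5, 120) = 115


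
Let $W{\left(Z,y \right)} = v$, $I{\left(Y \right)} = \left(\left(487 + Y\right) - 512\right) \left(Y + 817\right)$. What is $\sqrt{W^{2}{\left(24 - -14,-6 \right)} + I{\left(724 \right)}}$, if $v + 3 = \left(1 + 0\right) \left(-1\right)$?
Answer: $5 \sqrt{43087} \approx 1037.9$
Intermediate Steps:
$I{\left(Y \right)} = \left(-25 + Y\right) \left(817 + Y\right)$
$v = -4$ ($v = -3 + \left(1 + 0\right) \left(-1\right) = -3 + 1 \left(-1\right) = -3 - 1 = -4$)
$W{\left(Z,y \right)} = -4$
$\sqrt{W^{2}{\left(24 - -14,-6 \right)} + I{\left(724 \right)}} = \sqrt{\left(-4\right)^{2} + \left(-20425 + 724^{2} + 792 \cdot 724\right)} = \sqrt{16 + \left(-20425 + 524176 + 573408\right)} = \sqrt{16 + 1077159} = \sqrt{1077175} = 5 \sqrt{43087}$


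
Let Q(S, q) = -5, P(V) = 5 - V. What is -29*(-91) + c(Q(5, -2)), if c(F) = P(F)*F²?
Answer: 2889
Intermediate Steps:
c(F) = F²*(5 - F) (c(F) = (5 - F)*F² = F²*(5 - F))
-29*(-91) + c(Q(5, -2)) = -29*(-91) + (-5)²*(5 - 1*(-5)) = 2639 + 25*(5 + 5) = 2639 + 25*10 = 2639 + 250 = 2889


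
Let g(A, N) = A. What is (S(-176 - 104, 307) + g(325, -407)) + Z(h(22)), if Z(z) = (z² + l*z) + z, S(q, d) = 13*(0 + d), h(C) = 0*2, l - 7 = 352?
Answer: 4316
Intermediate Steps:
l = 359 (l = 7 + 352 = 359)
h(C) = 0
S(q, d) = 13*d
Z(z) = z² + 360*z (Z(z) = (z² + 359*z) + z = z² + 360*z)
(S(-176 - 104, 307) + g(325, -407)) + Z(h(22)) = (13*307 + 325) + 0*(360 + 0) = (3991 + 325) + 0*360 = 4316 + 0 = 4316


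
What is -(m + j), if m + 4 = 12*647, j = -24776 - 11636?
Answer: 28652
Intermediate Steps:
j = -36412
m = 7760 (m = -4 + 12*647 = -4 + 7764 = 7760)
-(m + j) = -(7760 - 36412) = -1*(-28652) = 28652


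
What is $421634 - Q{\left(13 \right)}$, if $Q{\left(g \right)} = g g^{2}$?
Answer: $419437$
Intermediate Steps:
$Q{\left(g \right)} = g^{3}$
$421634 - Q{\left(13 \right)} = 421634 - 13^{3} = 421634 - 2197 = 419437$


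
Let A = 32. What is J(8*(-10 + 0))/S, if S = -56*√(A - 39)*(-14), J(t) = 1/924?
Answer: -I*√7/5070912 ≈ -5.2175e-7*I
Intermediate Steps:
J(t) = 1/924
S = 784*I*√7 (S = -56*√(32 - 39)*(-14) = -56*I*√7*(-14) = 784*I*√7 ≈ 2074.3*I)
J(8*(-10 + 0))/S = 1/(924*((784*I*√7))) = (-I*√7/5488)/924 = -I*√7/5070912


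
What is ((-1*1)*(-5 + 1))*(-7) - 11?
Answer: -39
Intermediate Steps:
((-1*1)*(-5 + 1))*(-7) - 11 = -1*(-4)*(-7) - 11 = 4*(-7) - 11 = -28 - 11 = -39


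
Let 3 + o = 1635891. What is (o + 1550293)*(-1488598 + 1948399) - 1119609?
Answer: 1465008090372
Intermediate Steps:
o = 1635888 (o = -3 + 1635891 = 1635888)
(o + 1550293)*(-1488598 + 1948399) - 1119609 = (1635888 + 1550293)*(-1488598 + 1948399) - 1119609 = 3186181*459801 - 1119609 = 1465009209981 - 1119609 = 1465008090372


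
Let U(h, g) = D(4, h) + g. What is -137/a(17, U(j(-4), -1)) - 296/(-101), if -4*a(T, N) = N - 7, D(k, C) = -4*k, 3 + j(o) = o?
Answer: -12061/606 ≈ -19.903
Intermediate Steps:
j(o) = -3 + o
U(h, g) = -16 + g (U(h, g) = -4*4 + g = -16 + g)
a(T, N) = 7/4 - N/4 (a(T, N) = -(N - 7)/4 = -(-7 + N)/4 = 7/4 - N/4)
-137/a(17, U(j(-4), -1)) - 296/(-101) = -137/(7/4 - (-16 - 1)/4) - 296/(-101) = -137/(7/4 - ¼*(-17)) - 296*(-1/101) = -137/(7/4 + 17/4) + 296/101 = -137/6 + 296/101 = -12061/606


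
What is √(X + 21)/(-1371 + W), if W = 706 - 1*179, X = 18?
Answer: -√39/844 ≈ -0.0073993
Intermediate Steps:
W = 527 (W = 706 - 179 = 527)
√(X + 21)/(-1371 + W) = √(18 + 21)/(-1371 + 527) = √39/(-844) = -√39/844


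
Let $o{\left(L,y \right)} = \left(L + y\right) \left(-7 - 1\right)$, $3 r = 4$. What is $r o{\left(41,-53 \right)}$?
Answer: $128$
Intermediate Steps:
$r = \frac{4}{3}$ ($r = \frac{1}{3} \cdot 4 = \frac{4}{3} \approx 1.3333$)
$o{\left(L,y \right)} = - 8 L - 8 y$ ($o{\left(L,y \right)} = \left(L + y\right) \left(-8\right) = - 8 L - 8 y$)
$r o{\left(41,-53 \right)} = \frac{4 \left(\left(-8\right) 41 - -424\right)}{3} = \frac{4 \left(-328 + 424\right)}{3} = \frac{4}{3} \cdot 96 = 128$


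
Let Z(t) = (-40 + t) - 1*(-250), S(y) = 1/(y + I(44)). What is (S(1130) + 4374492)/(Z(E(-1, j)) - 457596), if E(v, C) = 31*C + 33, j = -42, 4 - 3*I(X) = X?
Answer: -4884849401/512164750 ≈ -9.5377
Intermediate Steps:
I(X) = 4/3 - X/3
E(v, C) = 33 + 31*C
S(y) = 1/(-40/3 + y) (S(y) = 1/(y + (4/3 - 1/3*44)) = 1/(y + (4/3 - 44/3)) = 1/(y - 40/3) = 1/(-40/3 + y))
Z(t) = 210 + t (Z(t) = (-40 + t) + 250 = 210 + t)
(S(1130) + 4374492)/(Z(E(-1, j)) - 457596) = (3/(-40 + 3*1130) + 4374492)/((210 + (33 + 31*(-42))) - 457596) = (3/(-40 + 3390) + 4374492)/((210 + (33 - 1302)) - 457596) = (3/3350 + 4374492)/((210 - 1269) - 457596) = (3*(1/3350) + 4374492)/(-1059 - 457596) = (3/3350 + 4374492)/(-458655) = (14654548203/3350)*(-1/458655) = -4884849401/512164750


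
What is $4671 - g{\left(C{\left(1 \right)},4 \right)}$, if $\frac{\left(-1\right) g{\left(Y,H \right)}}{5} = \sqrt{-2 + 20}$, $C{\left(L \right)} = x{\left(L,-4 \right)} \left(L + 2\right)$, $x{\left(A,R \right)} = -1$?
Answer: $4671 + 15 \sqrt{2} \approx 4692.2$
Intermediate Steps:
$C{\left(L \right)} = -2 - L$ ($C{\left(L \right)} = - (L + 2) = - (2 + L) = -2 - L$)
$g{\left(Y,H \right)} = - 15 \sqrt{2}$ ($g{\left(Y,H \right)} = - 5 \sqrt{-2 + 20} = - 5 \sqrt{18} = - 5 \cdot 3 \sqrt{2} = - 15 \sqrt{2}$)
$4671 - g{\left(C{\left(1 \right)},4 \right)} = 4671 - - 15 \sqrt{2} = 4671 + 15 \sqrt{2}$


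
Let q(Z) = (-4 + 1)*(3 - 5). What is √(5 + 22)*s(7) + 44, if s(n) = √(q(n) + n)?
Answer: 44 + 3*√39 ≈ 62.735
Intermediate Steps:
q(Z) = 6 (q(Z) = -3*(-2) = 6)
s(n) = √(6 + n)
√(5 + 22)*s(7) + 44 = √(5 + 22)*√(6 + 7) + 44 = √27*√13 + 44 = (3*√3)*√13 + 44 = 3*√39 + 44 = 44 + 3*√39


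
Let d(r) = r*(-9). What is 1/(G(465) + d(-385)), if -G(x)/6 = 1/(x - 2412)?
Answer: 649/2248787 ≈ 0.00028860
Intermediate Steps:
d(r) = -9*r
G(x) = -6/(-2412 + x) (G(x) = -6/(x - 2412) = -6/(-2412 + x))
1/(G(465) + d(-385)) = 1/(-6/(-2412 + 465) - 9*(-385)) = 1/(-6/(-1947) + 3465) = 1/(-6*(-1/1947) + 3465) = 1/(2/649 + 3465) = 1/(2248787/649) = 649/2248787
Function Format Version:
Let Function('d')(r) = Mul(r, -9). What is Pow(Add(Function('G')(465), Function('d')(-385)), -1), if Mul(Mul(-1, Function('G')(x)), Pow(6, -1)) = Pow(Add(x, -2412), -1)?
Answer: Rational(649, 2248787) ≈ 0.00028860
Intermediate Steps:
Function('d')(r) = Mul(-9, r)
Function('G')(x) = Mul(-6, Pow(Add(-2412, x), -1)) (Function('G')(x) = Mul(-6, Pow(Add(x, -2412), -1)) = Mul(-6, Pow(Add(-2412, x), -1)))
Pow(Add(Function('G')(465), Function('d')(-385)), -1) = Pow(Add(Mul(-6, Pow(Add(-2412, 465), -1)), Mul(-9, -385)), -1) = Pow(Add(Mul(-6, Pow(-1947, -1)), 3465), -1) = Pow(Add(Mul(-6, Rational(-1, 1947)), 3465), -1) = Pow(Add(Rational(2, 649), 3465), -1) = Pow(Rational(2248787, 649), -1) = Rational(649, 2248787)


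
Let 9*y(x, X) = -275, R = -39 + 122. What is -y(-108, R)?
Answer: 275/9 ≈ 30.556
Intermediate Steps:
R = 83
y(x, X) = -275/9 (y(x, X) = (⅑)*(-275) = -275/9)
-y(-108, R) = -1*(-275/9) = 275/9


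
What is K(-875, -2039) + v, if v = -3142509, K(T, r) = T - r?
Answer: -3141345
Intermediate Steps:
K(-875, -2039) + v = (-875 - 1*(-2039)) - 3142509 = (-875 + 2039) - 3142509 = 1164 - 3142509 = -3141345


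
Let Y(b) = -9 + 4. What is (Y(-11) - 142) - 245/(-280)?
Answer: -1169/8 ≈ -146.13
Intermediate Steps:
Y(b) = -5
(Y(-11) - 142) - 245/(-280) = (-5 - 142) - 245/(-280) = -147 - 245*(-1/280) = -147 + 7/8 = -1169/8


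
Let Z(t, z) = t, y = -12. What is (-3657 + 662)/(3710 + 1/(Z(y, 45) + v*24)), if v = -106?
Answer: -7655220/9482759 ≈ -0.80728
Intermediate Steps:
(-3657 + 662)/(3710 + 1/(Z(y, 45) + v*24)) = (-3657 + 662)/(3710 + 1/(-12 - 106*24)) = -2995/(3710 + 1/(-12 - 2544)) = -2995/(3710 + 1/(-2556)) = -2995/(3710 - 1/2556) = -2995/9482759/2556 = -2995*2556/9482759 = -7655220/9482759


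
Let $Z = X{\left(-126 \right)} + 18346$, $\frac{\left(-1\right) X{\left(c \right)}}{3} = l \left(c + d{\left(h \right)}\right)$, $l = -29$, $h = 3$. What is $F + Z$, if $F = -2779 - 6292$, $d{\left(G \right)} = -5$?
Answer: $-2122$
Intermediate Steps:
$X{\left(c \right)} = -435 + 87 c$ ($X{\left(c \right)} = - 3 \left(- 29 \left(c - 5\right)\right) = - 3 \left(- 29 \left(-5 + c\right)\right) = - 3 \left(145 - 29 c\right) = -435 + 87 c$)
$F = -9071$
$Z = 6949$ ($Z = \left(-435 + 87 \left(-126\right)\right) + 18346 = \left(-435 - 10962\right) + 18346 = -11397 + 18346 = 6949$)
$F + Z = -9071 + 6949 = -2122$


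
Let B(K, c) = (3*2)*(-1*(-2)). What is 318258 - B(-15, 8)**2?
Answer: 318114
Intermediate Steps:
B(K, c) = 12 (B(K, c) = 6*2 = 12)
318258 - B(-15, 8)**2 = 318258 - 1*12**2 = 318258 - 1*144 = 318258 - 144 = 318114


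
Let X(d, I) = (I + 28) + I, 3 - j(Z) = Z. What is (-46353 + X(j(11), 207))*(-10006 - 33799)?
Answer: 2011131355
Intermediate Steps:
j(Z) = 3 - Z
X(d, I) = 28 + 2*I (X(d, I) = (28 + I) + I = 28 + 2*I)
(-46353 + X(j(11), 207))*(-10006 - 33799) = (-46353 + (28 + 2*207))*(-10006 - 33799) = (-46353 + (28 + 414))*(-43805) = (-46353 + 442)*(-43805) = -45911*(-43805) = 2011131355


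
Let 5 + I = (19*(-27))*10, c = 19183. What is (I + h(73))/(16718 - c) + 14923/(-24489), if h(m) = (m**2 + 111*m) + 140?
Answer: -243398888/60365385 ≈ -4.0321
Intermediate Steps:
I = -5135 (I = -5 + (19*(-27))*10 = -5 - 513*10 = -5 - 5130 = -5135)
h(m) = 140 + m**2 + 111*m
(I + h(73))/(16718 - c) + 14923/(-24489) = (-5135 + (140 + 73**2 + 111*73))/(16718 - 1*19183) + 14923/(-24489) = (-5135 + (140 + 5329 + 8103))/(16718 - 19183) + 14923*(-1/24489) = (-5135 + 13572)/(-2465) - 14923/24489 = 8437*(-1/2465) - 14923/24489 = -8437/2465 - 14923/24489 = -243398888/60365385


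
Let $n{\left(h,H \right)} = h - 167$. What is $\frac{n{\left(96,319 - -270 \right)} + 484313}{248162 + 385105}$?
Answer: $\frac{161414}{211089} \approx 0.76467$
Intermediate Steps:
$n{\left(h,H \right)} = -167 + h$ ($n{\left(h,H \right)} = h - 167 = -167 + h$)
$\frac{n{\left(96,319 - -270 \right)} + 484313}{248162 + 385105} = \frac{\left(-167 + 96\right) + 484313}{248162 + 385105} = \frac{-71 + 484313}{633267} = 484242 \cdot \frac{1}{633267} = \frac{161414}{211089}$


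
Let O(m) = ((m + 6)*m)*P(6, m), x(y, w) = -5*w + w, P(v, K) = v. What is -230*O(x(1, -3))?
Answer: -298080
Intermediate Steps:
x(y, w) = -4*w
O(m) = 6*m*(6 + m) (O(m) = ((m + 6)*m)*6 = ((6 + m)*m)*6 = (m*(6 + m))*6 = 6*m*(6 + m))
-230*O(x(1, -3)) = -1380*(-4*(-3))*(6 - 4*(-3)) = -1380*12*(6 + 12) = -1380*12*18 = -230*1296 = -298080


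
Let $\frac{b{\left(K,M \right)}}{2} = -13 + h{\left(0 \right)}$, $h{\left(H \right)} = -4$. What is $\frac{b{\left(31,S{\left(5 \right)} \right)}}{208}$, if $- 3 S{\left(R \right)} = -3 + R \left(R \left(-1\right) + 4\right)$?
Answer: $- \frac{17}{104} \approx -0.16346$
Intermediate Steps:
$S{\left(R \right)} = 1 - \frac{R \left(4 - R\right)}{3}$ ($S{\left(R \right)} = - \frac{-3 + R \left(R \left(-1\right) + 4\right)}{3} = - \frac{-3 + R \left(- R + 4\right)}{3} = - \frac{-3 + R \left(4 - R\right)}{3} = 1 - \frac{R \left(4 - R\right)}{3}$)
$b{\left(K,M \right)} = -34$ ($b{\left(K,M \right)} = 2 \left(-13 - 4\right) = 2 \left(-17\right) = -34$)
$\frac{b{\left(31,S{\left(5 \right)} \right)}}{208} = - \frac{34}{208} = \left(-34\right) \frac{1}{208} = - \frac{17}{104}$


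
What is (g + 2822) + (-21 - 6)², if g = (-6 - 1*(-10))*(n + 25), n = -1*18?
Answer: 3579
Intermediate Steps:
n = -18
g = 28 (g = (-6 - 1*(-10))*(-18 + 25) = (-6 + 10)*7 = 4*7 = 28)
(g + 2822) + (-21 - 6)² = (28 + 2822) + (-21 - 6)² = 2850 + (-27)² = 2850 + 729 = 3579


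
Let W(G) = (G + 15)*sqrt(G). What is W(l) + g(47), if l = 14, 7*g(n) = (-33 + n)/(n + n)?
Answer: 1/47 + 29*sqrt(14) ≈ 108.53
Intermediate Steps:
g(n) = (-33 + n)/(14*n) (g(n) = ((-33 + n)/(n + n))/7 = ((-33 + n)/((2*n)))/7 = ((-33 + n)*(1/(2*n)))/7 = ((-33 + n)/(2*n))/7 = (-33 + n)/(14*n))
W(G) = sqrt(G)*(15 + G) (W(G) = (15 + G)*sqrt(G) = sqrt(G)*(15 + G))
W(l) + g(47) = sqrt(14)*(15 + 14) + (1/14)*(-33 + 47)/47 = sqrt(14)*29 + (1/14)*(1/47)*14 = 29*sqrt(14) + 1/47 = 1/47 + 29*sqrt(14)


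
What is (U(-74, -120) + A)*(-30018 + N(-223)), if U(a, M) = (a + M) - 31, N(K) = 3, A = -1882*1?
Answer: 63241605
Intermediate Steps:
A = -1882
U(a, M) = -31 + M + a (U(a, M) = (M + a) - 31 = -31 + M + a)
(U(-74, -120) + A)*(-30018 + N(-223)) = ((-31 - 120 - 74) - 1882)*(-30018 + 3) = (-225 - 1882)*(-30015) = -2107*(-30015) = 63241605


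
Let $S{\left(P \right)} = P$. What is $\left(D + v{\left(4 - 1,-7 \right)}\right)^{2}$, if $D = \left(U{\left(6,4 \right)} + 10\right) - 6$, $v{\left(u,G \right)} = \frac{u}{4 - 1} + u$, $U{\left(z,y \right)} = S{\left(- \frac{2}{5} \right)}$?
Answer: $\frac{1444}{25} \approx 57.76$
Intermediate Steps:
$U{\left(z,y \right)} = - \frac{2}{5}$
$v{\left(u,G \right)} = \frac{4 u}{3}$ ($v{\left(u,G \right)} = \frac{u}{3} + u = \frac{4 u}{3}$)
$D = \frac{18}{5}$ ($D = \left(- \frac{2}{5} + 10\right) - 6 = \frac{48}{5} - 6 = \frac{18}{5} \approx 3.6$)
$\left(D + v{\left(4 - 1,-7 \right)}\right)^{2} = \left(\frac{18}{5} + \frac{4 \left(4 - 1\right)}{3}\right)^{2} = \left(\frac{18}{5} + \frac{4}{3} \cdot 3\right)^{2} = \left(\frac{18}{5} + 4\right)^{2} = \left(\frac{38}{5}\right)^{2} = \frac{1444}{25}$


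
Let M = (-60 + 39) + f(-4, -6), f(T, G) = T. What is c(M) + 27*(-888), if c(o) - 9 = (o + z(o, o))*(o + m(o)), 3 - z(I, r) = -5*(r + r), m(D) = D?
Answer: -10367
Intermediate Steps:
M = -25 (M = (-60 + 39) - 4 = -21 - 4 = -25)
z(I, r) = 3 + 10*r (z(I, r) = 3 - (-5)*(r + r) = 3 - (-5)*2*r = 3 - (-10)*r = 3 + 10*r)
c(o) = 9 + 2*o*(3 + 11*o) (c(o) = 9 + (o + (3 + 10*o))*(o + o) = 9 + (3 + 11*o)*(2*o) = 9 + 2*o*(3 + 11*o))
c(M) + 27*(-888) = (9 + 6*(-25) + 22*(-25)²) + 27*(-888) = (9 - 150 + 22*625) - 23976 = (9 - 150 + 13750) - 23976 = 13609 - 23976 = -10367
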